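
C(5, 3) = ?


C(5,3) = 5!/(3! × 2!)
= 120/(6 × 2)
= 10

C(5,3) = 10


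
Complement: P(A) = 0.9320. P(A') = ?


P(not A) = 1 - 0.9320 = 0.0680

P(not A) = 0.0680


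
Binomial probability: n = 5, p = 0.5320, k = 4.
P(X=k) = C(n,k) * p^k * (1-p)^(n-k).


C(5,4) = 5
p^4 = 0.080103
(1-p)^1 = 0.468000
P = 5 * 0.080103 * 0.468000 = 0.1874

P(X=4) = 0.1874


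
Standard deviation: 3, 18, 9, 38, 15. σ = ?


Mean = 16.6000
Variance = 141.0400
SD = sqrt(141.0400) = 11.8760

SD = 11.8760


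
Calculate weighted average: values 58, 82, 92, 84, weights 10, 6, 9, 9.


Numerator = 58*10 + 82*6 + 92*9 + 84*9 = 2656
Denominator = 10 + 6 + 9 + 9 = 34
WM = 2656/34 = 78.1176

WM = 78.1176


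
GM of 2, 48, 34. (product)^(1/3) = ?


Product = 2 × 48 × 34 = 3264
GM = 3264^(1/3) = 14.8337

GM = 14.8337


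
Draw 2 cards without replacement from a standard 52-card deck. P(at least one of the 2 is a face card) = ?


P(at least one) = 1 - P(none)
P(none) = (40/52) × (39/51) = 0.588235
P(at least one) = 1 - 0.588235 = 0.4118

P = 0.4118


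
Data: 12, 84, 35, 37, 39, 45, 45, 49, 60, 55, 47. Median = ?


Sorted: 12, 35, 37, 39, 45, 45, 47, 49, 55, 60, 84
n = 11 (odd)
Middle value = 45

Median = 45


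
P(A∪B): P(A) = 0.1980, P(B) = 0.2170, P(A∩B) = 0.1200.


P(A∪B) = 0.1980 + 0.2170 - 0.1200
= 0.4150 - 0.1200
= 0.2950

P(A∪B) = 0.2950


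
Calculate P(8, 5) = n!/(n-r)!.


P(8,5) = 8!/3!
= 40320/6
= 6720

P(8,5) = 6720


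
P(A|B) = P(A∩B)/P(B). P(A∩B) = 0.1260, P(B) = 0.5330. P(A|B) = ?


P(A|B) = 0.1260/0.5330 = 0.2364

P(A|B) = 0.2364


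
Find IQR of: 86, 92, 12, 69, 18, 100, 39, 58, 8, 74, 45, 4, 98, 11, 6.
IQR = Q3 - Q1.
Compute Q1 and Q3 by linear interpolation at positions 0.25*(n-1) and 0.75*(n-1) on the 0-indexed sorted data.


Sorted: 4, 6, 8, 11, 12, 18, 39, 45, 58, 69, 74, 86, 92, 98, 100
Q1 (25th %ile) = 11.5000
Q3 (75th %ile) = 80.0000
IQR = 80.0000 - 11.5000 = 68.5000

IQR = 68.5000


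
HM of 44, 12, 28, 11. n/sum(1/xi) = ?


Sum of reciprocals = 1/44 + 1/12 + 1/28 + 1/11 = 0.232684
HM = 4/0.232684 = 17.1907

HM = 17.1907


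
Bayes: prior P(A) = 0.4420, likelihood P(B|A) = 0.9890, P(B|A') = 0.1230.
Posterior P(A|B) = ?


P(B) = P(B|A)*P(A) + P(B|A')*P(A')
= 0.9890*0.4420 + 0.1230*0.5580
= 0.437138 + 0.068634 = 0.505772
P(A|B) = 0.437138/0.505772 = 0.8643

P(A|B) = 0.8643


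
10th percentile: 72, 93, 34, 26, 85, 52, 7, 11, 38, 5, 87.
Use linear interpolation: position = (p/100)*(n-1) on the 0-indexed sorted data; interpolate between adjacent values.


Sorted: 5, 7, 11, 26, 34, 38, 52, 72, 85, 87, 93
n = 11
Index = 10/100 * 10 = 1.0000
Lower = data[1] = 7, Upper = data[2] = 11
P10 = 7 + 0*(4) = 7.0000

P10 = 7.0000


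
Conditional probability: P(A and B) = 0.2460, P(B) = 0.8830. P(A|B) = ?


P(A|B) = 0.2460/0.8830 = 0.2786

P(A|B) = 0.2786


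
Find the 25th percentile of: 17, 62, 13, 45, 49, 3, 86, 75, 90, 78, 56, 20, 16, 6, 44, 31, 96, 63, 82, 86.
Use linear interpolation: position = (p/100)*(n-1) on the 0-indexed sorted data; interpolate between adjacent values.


Sorted: 3, 6, 13, 16, 17, 20, 31, 44, 45, 49, 56, 62, 63, 75, 78, 82, 86, 86, 90, 96
n = 20
Index = 25/100 * 19 = 4.7500
Lower = data[4] = 17, Upper = data[5] = 20
P25 = 17 + 0.7500*(3) = 19.2500

P25 = 19.2500


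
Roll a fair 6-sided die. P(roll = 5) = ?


Favorable outcomes (roll = 5): 1
Total outcomes = 6
P = 1/6 = 0.1667

P = 0.1667


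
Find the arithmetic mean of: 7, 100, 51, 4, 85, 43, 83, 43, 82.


Sum = 7 + 100 + 51 + 4 + 85 + 43 + 83 + 43 + 82 = 498
n = 9
Mean = 498/9 = 55.3333

Mean = 55.3333


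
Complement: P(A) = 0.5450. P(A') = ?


P(not A) = 1 - 0.5450 = 0.4550

P(not A) = 0.4550


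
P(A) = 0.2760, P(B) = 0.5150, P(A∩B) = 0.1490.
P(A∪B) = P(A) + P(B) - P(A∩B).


P(A∪B) = 0.2760 + 0.5150 - 0.1490
= 0.7910 - 0.1490
= 0.6420

P(A∪B) = 0.6420


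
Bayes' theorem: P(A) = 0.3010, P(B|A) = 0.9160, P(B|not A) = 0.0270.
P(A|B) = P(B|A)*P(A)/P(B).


P(B) = P(B|A)*P(A) + P(B|A')*P(A')
= 0.9160*0.3010 + 0.0270*0.6990
= 0.275716 + 0.018873 = 0.294589
P(A|B) = 0.275716/0.294589 = 0.9359

P(A|B) = 0.9359


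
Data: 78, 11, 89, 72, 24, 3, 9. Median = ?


Sorted: 3, 9, 11, 24, 72, 78, 89
n = 7 (odd)
Middle value = 24

Median = 24


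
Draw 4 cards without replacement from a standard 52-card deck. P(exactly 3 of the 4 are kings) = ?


Hypergeometric: P(X=3) = C(4,3)·C(48,1) / C(52,4)
= 4 × 48 / 270725
= 192/270725 = 0.0007

P = 0.0007


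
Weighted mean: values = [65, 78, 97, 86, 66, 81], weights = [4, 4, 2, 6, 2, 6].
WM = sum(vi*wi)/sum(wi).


Numerator = 65*4 + 78*4 + 97*2 + 86*6 + 66*2 + 81*6 = 1900
Denominator = 4 + 4 + 2 + 6 + 2 + 6 = 24
WM = 1900/24 = 79.1667

WM = 79.1667


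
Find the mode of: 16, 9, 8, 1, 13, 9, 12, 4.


Frequencies: 1:1, 4:1, 8:1, 9:2, 12:1, 13:1, 16:1
Max frequency = 2
Mode = 9

Mode = 9


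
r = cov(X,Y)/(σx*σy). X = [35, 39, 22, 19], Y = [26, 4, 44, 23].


Mean X = 28.7500, Mean Y = 24.2500
SD X = 8.437269, SD Y = 14.184058
Cov = -79.437500
r = -79.437500/(8.437269*14.184058) = -0.6638

r = -0.6638


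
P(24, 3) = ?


P(24,3) = 24!/21!
= 620448401733239439360000/51090942171709440000
= 12144

P(24,3) = 12144


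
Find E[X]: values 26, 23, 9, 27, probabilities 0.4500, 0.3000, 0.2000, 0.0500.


E[X] = 26*0.4500 + 23*0.3000 + 9*0.2000 + 27*0.0500
= 11.7000 + 6.9000 + 1.8000 + 1.3500
= 21.7500

E[X] = 21.7500


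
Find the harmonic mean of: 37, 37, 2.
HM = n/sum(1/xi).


Sum of reciprocals = 1/37 + 1/37 + 1/2 = 0.554054
HM = 3/0.554054 = 5.4146

HM = 5.4146


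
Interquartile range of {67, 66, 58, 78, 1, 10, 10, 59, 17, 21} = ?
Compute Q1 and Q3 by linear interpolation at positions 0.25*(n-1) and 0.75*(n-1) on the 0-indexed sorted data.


Sorted: 1, 10, 10, 17, 21, 58, 59, 66, 67, 78
Q1 (25th %ile) = 11.7500
Q3 (75th %ile) = 64.2500
IQR = 64.2500 - 11.7500 = 52.5000

IQR = 52.5000


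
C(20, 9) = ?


C(20,9) = 20!/(9! × 11!)
= 2432902008176640000/(362880 × 39916800)
= 167960

C(20,9) = 167960


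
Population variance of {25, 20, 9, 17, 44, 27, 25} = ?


Mean = 23.8571
Squared deviations: 1.3061, 14.8776, 220.7347, 47.0204, 405.7347, 9.8776, 1.3061
Sum = 700.8571
Variance = 700.8571/7 = 100.1224

Variance = 100.1224


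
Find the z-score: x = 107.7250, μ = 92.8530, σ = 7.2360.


z = (107.7250 - 92.8530)/7.2360
= 14.8720/7.2360
= 2.0553

z = 2.0553


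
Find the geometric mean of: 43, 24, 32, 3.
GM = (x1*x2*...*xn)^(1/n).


Product = 43 × 24 × 32 × 3 = 99072
GM = 99072^(1/4) = 17.7414

GM = 17.7414


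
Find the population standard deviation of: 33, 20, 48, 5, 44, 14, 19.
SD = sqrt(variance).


Mean = 26.1429
Variance = 218.1224
SD = sqrt(218.1224) = 14.7690

SD = 14.7690


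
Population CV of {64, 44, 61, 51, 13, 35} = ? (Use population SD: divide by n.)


Mean = 44.6667
SD = 17.2111
CV = (17.2111/44.6667)*100 = 38.5323%

CV = 38.5323%


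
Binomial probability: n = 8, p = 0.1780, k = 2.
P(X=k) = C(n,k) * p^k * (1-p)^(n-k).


C(8,2) = 28
p^2 = 0.031684
(1-p)^6 = 0.308483
P = 28 * 0.031684 * 0.308483 = 0.2737

P(X=2) = 0.2737


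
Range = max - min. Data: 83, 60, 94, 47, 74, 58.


Max = 94, Min = 47
Range = 94 - 47 = 47

Range = 47


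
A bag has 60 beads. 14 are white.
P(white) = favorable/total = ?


P = 14/60 = 0.2333

P = 0.2333


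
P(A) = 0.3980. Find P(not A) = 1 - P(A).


P(not A) = 1 - 0.3980 = 0.6020

P(not A) = 0.6020


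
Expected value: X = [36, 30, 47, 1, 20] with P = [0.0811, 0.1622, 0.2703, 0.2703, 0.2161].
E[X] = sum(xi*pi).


E[X] = 36*0.0811 + 30*0.1622 + 47*0.2703 + 1*0.2703 + 20*0.2161
= 2.9196 + 4.8660 + 12.7041 + 0.2703 + 4.3220
= 25.0820

E[X] = 25.0820


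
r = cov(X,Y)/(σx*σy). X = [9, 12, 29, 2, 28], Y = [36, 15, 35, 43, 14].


Mean X = 16.0000, Mean Y = 28.6000
SD X = 10.714476, SD Y = 11.842297
Cov = -58.200000
r = -58.200000/(10.714476*11.842297) = -0.4587

r = -0.4587


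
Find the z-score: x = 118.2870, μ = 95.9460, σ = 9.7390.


z = (118.2870 - 95.9460)/9.7390
= 22.3410/9.7390
= 2.2940

z = 2.2940


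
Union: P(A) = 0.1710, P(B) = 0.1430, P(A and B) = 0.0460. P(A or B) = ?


P(A∪B) = 0.1710 + 0.1430 - 0.0460
= 0.3140 - 0.0460
= 0.2680

P(A∪B) = 0.2680


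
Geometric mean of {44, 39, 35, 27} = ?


Product = 44 × 39 × 35 × 27 = 1621620
GM = 1621620^(1/4) = 35.6851

GM = 35.6851


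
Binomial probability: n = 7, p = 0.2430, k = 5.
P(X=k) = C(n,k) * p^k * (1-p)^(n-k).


C(7,5) = 21
p^5 = 0.000847
(1-p)^2 = 0.573049
P = 21 * 0.000847 * 0.573049 = 0.0102

P(X=5) = 0.0102


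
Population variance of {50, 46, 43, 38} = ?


Mean = 44.2500
Squared deviations: 33.0625, 3.0625, 1.5625, 39.0625
Sum = 76.7500
Variance = 76.7500/4 = 19.1875

Variance = 19.1875


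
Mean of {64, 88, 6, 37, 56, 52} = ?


Sum = 64 + 88 + 6 + 37 + 56 + 52 = 303
n = 6
Mean = 303/6 = 50.5000

Mean = 50.5000


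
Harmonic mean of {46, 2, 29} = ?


Sum of reciprocals = 1/46 + 1/2 + 1/29 = 0.556222
HM = 3/0.556222 = 5.3935

HM = 5.3935


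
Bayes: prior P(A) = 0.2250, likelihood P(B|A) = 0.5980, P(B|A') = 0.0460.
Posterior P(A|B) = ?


P(B) = P(B|A)*P(A) + P(B|A')*P(A')
= 0.5980*0.2250 + 0.0460*0.7750
= 0.134550 + 0.035650 = 0.170200
P(A|B) = 0.134550/0.170200 = 0.7905

P(A|B) = 0.7905


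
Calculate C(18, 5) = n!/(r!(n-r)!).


C(18,5) = 18!/(5! × 13!)
= 6402373705728000/(120 × 6227020800)
= 8568

C(18,5) = 8568


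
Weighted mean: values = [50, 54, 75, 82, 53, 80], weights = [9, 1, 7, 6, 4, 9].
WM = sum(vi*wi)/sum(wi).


Numerator = 50*9 + 54*1 + 75*7 + 82*6 + 53*4 + 80*9 = 2453
Denominator = 9 + 1 + 7 + 6 + 4 + 9 = 36
WM = 2453/36 = 68.1389

WM = 68.1389


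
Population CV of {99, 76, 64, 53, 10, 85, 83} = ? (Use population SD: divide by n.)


Mean = 67.1429
SD = 27.0947
CV = (27.0947/67.1429)*100 = 40.3538%

CV = 40.3538%


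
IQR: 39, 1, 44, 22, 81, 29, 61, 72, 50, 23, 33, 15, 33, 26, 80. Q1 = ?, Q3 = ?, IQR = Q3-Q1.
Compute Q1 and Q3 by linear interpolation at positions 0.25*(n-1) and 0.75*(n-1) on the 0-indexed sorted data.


Sorted: 1, 15, 22, 23, 26, 29, 33, 33, 39, 44, 50, 61, 72, 80, 81
Q1 (25th %ile) = 24.5000
Q3 (75th %ile) = 55.5000
IQR = 55.5000 - 24.5000 = 31.0000

IQR = 31.0000


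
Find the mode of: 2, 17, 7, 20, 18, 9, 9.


Frequencies: 2:1, 7:1, 9:2, 17:1, 18:1, 20:1
Max frequency = 2
Mode = 9

Mode = 9


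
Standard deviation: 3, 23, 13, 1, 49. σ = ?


Mean = 17.8000
Variance = 304.9600
SD = sqrt(304.9600) = 17.4631

SD = 17.4631


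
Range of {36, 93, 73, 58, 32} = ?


Max = 93, Min = 32
Range = 93 - 32 = 61

Range = 61


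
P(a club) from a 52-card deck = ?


13 clubs in 52 cards
P = 13/52 = 0.2500

P = 0.2500


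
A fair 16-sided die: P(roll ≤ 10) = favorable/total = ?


Favorable outcomes (roll ≤ 10): 10
Total outcomes = 16
P = 10/16 = 0.6250

P = 0.6250


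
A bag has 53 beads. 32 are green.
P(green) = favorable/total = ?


P = 32/53 = 0.6038

P = 0.6038


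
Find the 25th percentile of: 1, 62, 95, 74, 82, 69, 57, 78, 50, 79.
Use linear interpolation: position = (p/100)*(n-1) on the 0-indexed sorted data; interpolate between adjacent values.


Sorted: 1, 50, 57, 62, 69, 74, 78, 79, 82, 95
n = 10
Index = 25/100 * 9 = 2.2500
Lower = data[2] = 57, Upper = data[3] = 62
P25 = 57 + 0.2500*(5) = 58.2500

P25 = 58.2500


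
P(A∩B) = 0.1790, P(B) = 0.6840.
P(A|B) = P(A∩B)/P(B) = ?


P(A|B) = 0.1790/0.6840 = 0.2617

P(A|B) = 0.2617


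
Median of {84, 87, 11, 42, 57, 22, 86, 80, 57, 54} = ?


Sorted: 11, 22, 42, 54, 57, 57, 80, 84, 86, 87
n = 10 (even)
Middle values: 57 and 57
Median = (57+57)/2 = 57.0000

Median = 57.0000


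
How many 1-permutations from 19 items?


P(19,1) = 19!/18!
= 121645100408832000/6402373705728000
= 19

P(19,1) = 19


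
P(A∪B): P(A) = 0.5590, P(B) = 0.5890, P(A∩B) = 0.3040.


P(A∪B) = 0.5590 + 0.5890 - 0.3040
= 1.1480 - 0.3040
= 0.8440

P(A∪B) = 0.8440


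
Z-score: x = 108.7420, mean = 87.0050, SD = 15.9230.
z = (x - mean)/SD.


z = (108.7420 - 87.0050)/15.9230
= 21.7370/15.9230
= 1.3651

z = 1.3651


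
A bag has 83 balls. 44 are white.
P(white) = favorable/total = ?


P = 44/83 = 0.5301

P = 0.5301


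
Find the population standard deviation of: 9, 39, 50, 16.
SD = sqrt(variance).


Mean = 28.5000
Variance = 277.2500
SD = sqrt(277.2500) = 16.6508

SD = 16.6508


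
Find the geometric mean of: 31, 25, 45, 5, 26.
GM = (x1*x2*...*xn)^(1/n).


Product = 31 × 25 × 45 × 5 × 26 = 4533750
GM = 4533750^(1/5) = 21.4433

GM = 21.4433


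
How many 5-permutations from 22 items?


P(22,5) = 22!/17!
= 1124000727777607680000/355687428096000
= 3160080

P(22,5) = 3160080


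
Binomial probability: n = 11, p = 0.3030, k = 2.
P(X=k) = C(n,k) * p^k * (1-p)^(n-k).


C(11,2) = 55
p^2 = 0.091809
(1-p)^9 = 0.038824
P = 55 * 0.091809 * 0.038824 = 0.1960

P(X=2) = 0.1960


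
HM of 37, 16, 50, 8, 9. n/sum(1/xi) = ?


Sum of reciprocals = 1/37 + 1/16 + 1/50 + 1/8 + 1/9 = 0.345638
HM = 5/0.345638 = 14.4660

HM = 14.4660


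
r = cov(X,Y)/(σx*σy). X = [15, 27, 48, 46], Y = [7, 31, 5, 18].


Mean X = 34.0000, Mean Y = 15.2500
SD X = 13.693064, SD Y = 10.353140
Cov = -16.000000
r = -16.000000/(13.693064*10.353140) = -0.1129

r = -0.1129


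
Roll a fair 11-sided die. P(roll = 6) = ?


Favorable outcomes (roll = 6): 1
Total outcomes = 11
P = 1/11 = 0.0909

P = 0.0909


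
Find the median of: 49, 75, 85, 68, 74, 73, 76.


Sorted: 49, 68, 73, 74, 75, 76, 85
n = 7 (odd)
Middle value = 74

Median = 74


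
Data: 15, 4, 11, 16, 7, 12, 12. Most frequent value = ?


Frequencies: 4:1, 7:1, 11:1, 12:2, 15:1, 16:1
Max frequency = 2
Mode = 12

Mode = 12


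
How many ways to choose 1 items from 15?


C(15,1) = 15!/(1! × 14!)
= 1307674368000/(1 × 87178291200)
= 15

C(15,1) = 15


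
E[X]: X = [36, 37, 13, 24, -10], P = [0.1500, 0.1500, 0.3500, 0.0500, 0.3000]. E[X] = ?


E[X] = 36*0.1500 + 37*0.1500 + 13*0.3500 + 24*0.0500 - 10*0.3000
= 5.4000 + 5.5500 + 4.5500 + 1.2000 - 3.0000
= 13.7000

E[X] = 13.7000


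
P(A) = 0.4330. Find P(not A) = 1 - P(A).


P(not A) = 1 - 0.4330 = 0.5670

P(not A) = 0.5670


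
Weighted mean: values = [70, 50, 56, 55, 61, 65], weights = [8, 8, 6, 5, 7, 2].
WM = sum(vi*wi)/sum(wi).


Numerator = 70*8 + 50*8 + 56*6 + 55*5 + 61*7 + 65*2 = 2128
Denominator = 8 + 8 + 6 + 5 + 7 + 2 = 36
WM = 2128/36 = 59.1111

WM = 59.1111


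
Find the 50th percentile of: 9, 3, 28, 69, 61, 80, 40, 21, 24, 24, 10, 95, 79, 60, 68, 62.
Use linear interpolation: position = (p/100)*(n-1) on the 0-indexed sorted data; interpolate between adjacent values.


Sorted: 3, 9, 10, 21, 24, 24, 28, 40, 60, 61, 62, 68, 69, 79, 80, 95
n = 16
Index = 50/100 * 15 = 7.5000
Lower = data[7] = 40, Upper = data[8] = 60
P50 = 40 + 0.5000*(20) = 50.0000

P50 = 50.0000


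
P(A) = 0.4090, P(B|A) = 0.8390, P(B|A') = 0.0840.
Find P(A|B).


P(B) = P(B|A)*P(A) + P(B|A')*P(A')
= 0.8390*0.4090 + 0.0840*0.5910
= 0.343151 + 0.049644 = 0.392795
P(A|B) = 0.343151/0.392795 = 0.8736

P(A|B) = 0.8736


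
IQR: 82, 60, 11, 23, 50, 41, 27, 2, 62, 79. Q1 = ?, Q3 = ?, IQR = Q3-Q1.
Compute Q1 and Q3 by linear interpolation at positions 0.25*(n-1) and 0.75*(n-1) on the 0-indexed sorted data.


Sorted: 2, 11, 23, 27, 41, 50, 60, 62, 79, 82
Q1 (25th %ile) = 24.0000
Q3 (75th %ile) = 61.5000
IQR = 61.5000 - 24.0000 = 37.5000

IQR = 37.5000


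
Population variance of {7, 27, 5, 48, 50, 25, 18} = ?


Mean = 25.7143
Squared deviations: 350.2245, 1.6531, 429.0816, 496.6531, 589.7959, 0.5102, 59.5102
Sum = 1927.4286
Variance = 1927.4286/7 = 275.3469

Variance = 275.3469


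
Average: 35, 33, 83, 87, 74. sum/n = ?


Sum = 35 + 33 + 83 + 87 + 74 = 312
n = 5
Mean = 312/5 = 62.4000

Mean = 62.4000


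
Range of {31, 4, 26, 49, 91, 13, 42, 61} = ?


Max = 91, Min = 4
Range = 91 - 4 = 87

Range = 87


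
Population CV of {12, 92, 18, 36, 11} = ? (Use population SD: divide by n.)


Mean = 33.8000
SD = 30.4526
CV = (30.4526/33.8000)*100 = 90.0964%

CV = 90.0964%


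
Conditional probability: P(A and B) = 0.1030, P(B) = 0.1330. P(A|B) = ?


P(A|B) = 0.1030/0.1330 = 0.7744

P(A|B) = 0.7744


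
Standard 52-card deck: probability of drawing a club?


13 clubs in 52 cards
P = 13/52 = 0.2500

P = 0.2500


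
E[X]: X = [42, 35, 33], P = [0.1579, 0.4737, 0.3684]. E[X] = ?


E[X] = 42*0.1579 + 35*0.4737 + 33*0.3684
= 6.6318 + 16.5795 + 12.1572
= 35.3685

E[X] = 35.3685


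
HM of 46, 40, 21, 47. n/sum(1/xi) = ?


Sum of reciprocals = 1/46 + 1/40 + 1/21 + 1/47 = 0.115635
HM = 4/0.115635 = 34.5917

HM = 34.5917


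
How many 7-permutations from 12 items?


P(12,7) = 12!/5!
= 479001600/120
= 3991680

P(12,7) = 3991680


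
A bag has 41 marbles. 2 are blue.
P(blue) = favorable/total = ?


P = 2/41 = 0.0488

P = 0.0488


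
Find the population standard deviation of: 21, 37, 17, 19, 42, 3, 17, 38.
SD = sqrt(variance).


Mean = 24.2500
Variance = 157.6875
SD = sqrt(157.6875) = 12.5574

SD = 12.5574


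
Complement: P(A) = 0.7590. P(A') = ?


P(not A) = 1 - 0.7590 = 0.2410

P(not A) = 0.2410


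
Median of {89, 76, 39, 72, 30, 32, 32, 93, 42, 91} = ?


Sorted: 30, 32, 32, 39, 42, 72, 76, 89, 91, 93
n = 10 (even)
Middle values: 42 and 72
Median = (42+72)/2 = 57.0000

Median = 57.0000


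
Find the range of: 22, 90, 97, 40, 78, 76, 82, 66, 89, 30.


Max = 97, Min = 22
Range = 97 - 22 = 75

Range = 75


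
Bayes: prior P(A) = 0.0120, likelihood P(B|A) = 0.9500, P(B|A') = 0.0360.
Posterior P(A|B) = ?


P(B) = P(B|A)*P(A) + P(B|A')*P(A')
= 0.9500*0.0120 + 0.0360*0.9880
= 0.011400 + 0.035568 = 0.046968
P(A|B) = 0.011400/0.046968 = 0.2427

P(A|B) = 0.2427


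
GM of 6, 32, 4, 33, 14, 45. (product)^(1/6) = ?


Product = 6 × 32 × 4 × 33 × 14 × 45 = 15966720
GM = 15966720^(1/6) = 15.8685

GM = 15.8685


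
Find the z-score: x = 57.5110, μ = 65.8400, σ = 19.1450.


z = (57.5110 - 65.8400)/19.1450
= -8.3290/19.1450
= -0.4350

z = -0.4350


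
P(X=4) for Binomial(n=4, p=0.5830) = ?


C(4,4) = 1
p^4 = 0.115525
(1-p)^0 = 1.000000
P = 1 * 0.115525 * 1.000000 = 0.1155

P(X=4) = 0.1155


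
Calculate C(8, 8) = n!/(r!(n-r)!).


C(8,8) = 8!/(8! × 0!)
= 40320/(40320 × 1)
= 1

C(8,8) = 1


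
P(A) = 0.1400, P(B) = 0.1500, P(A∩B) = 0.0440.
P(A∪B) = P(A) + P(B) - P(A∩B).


P(A∪B) = 0.1400 + 0.1500 - 0.0440
= 0.2900 - 0.0440
= 0.2460

P(A∪B) = 0.2460


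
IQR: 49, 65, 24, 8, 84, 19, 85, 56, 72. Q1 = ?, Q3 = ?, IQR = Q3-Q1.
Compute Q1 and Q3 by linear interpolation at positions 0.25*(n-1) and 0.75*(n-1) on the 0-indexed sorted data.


Sorted: 8, 19, 24, 49, 56, 65, 72, 84, 85
Q1 (25th %ile) = 24.0000
Q3 (75th %ile) = 72.0000
IQR = 72.0000 - 24.0000 = 48.0000

IQR = 48.0000


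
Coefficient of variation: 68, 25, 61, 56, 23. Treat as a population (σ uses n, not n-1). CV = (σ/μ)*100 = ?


Mean = 46.6000
SD = 18.8531
CV = (18.8531/46.6000)*100 = 40.4573%

CV = 40.4573%


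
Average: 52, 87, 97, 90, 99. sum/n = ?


Sum = 52 + 87 + 97 + 90 + 99 = 425
n = 5
Mean = 425/5 = 85.0000

Mean = 85.0000


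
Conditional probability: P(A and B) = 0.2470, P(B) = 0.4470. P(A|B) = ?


P(A|B) = 0.2470/0.4470 = 0.5526

P(A|B) = 0.5526


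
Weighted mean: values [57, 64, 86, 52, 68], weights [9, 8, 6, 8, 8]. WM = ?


Numerator = 57*9 + 64*8 + 86*6 + 52*8 + 68*8 = 2501
Denominator = 9 + 8 + 6 + 8 + 8 = 39
WM = 2501/39 = 64.1282

WM = 64.1282


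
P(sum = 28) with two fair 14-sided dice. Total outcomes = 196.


Total outcomes = 14×14 = 196
Favorable (sum = 28): 1
P = 1/196 = 0.0051

P = 0.0051


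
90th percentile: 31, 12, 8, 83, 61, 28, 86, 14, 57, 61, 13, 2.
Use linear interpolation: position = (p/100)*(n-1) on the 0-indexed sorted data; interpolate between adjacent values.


Sorted: 2, 8, 12, 13, 14, 28, 31, 57, 61, 61, 83, 86
n = 12
Index = 90/100 * 11 = 9.9000
Lower = data[9] = 61, Upper = data[10] = 83
P90 = 61 + 0.9000*(22) = 80.8000

P90 = 80.8000


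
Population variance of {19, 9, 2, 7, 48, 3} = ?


Mean = 14.6667
Squared deviations: 18.7778, 32.1111, 160.4444, 58.7778, 1111.1111, 136.1111
Sum = 1517.3333
Variance = 1517.3333/6 = 252.8889

Variance = 252.8889


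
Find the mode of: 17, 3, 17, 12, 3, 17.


Frequencies: 3:2, 12:1, 17:3
Max frequency = 3
Mode = 17

Mode = 17


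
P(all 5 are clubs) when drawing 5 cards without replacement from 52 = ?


P(all clubs) = (13/52) × (12/51) × (11/50) × (10/49) × (9/48)
= 0.0005

P = 0.0005


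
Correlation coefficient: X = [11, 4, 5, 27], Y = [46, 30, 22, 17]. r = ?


Mean X = 11.7500, Mean Y = 28.7500
SD X = 9.202581, SD Y = 10.985786
Cov = -39.062500
r = -39.062500/(9.202581*10.985786) = -0.3864

r = -0.3864


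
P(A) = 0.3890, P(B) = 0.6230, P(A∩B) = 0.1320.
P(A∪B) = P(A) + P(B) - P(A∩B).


P(A∪B) = 0.3890 + 0.6230 - 0.1320
= 1.0120 - 0.1320
= 0.8800

P(A∪B) = 0.8800


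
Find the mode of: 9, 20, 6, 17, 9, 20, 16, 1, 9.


Frequencies: 1:1, 6:1, 9:3, 16:1, 17:1, 20:2
Max frequency = 3
Mode = 9

Mode = 9


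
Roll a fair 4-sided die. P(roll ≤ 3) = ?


Favorable outcomes (roll ≤ 3): 3
Total outcomes = 4
P = 3/4 = 0.7500

P = 0.7500


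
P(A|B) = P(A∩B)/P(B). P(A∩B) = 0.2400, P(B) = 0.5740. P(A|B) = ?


P(A|B) = 0.2400/0.5740 = 0.4181

P(A|B) = 0.4181


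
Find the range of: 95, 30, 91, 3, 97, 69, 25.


Max = 97, Min = 3
Range = 97 - 3 = 94

Range = 94


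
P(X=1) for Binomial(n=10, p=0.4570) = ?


C(10,1) = 10
p^1 = 0.457000
(1-p)^9 = 0.004104
P = 10 * 0.457000 * 0.004104 = 0.0188

P(X=1) = 0.0188


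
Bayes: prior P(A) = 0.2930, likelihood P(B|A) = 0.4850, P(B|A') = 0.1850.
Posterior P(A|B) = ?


P(B) = P(B|A)*P(A) + P(B|A')*P(A')
= 0.4850*0.2930 + 0.1850*0.7070
= 0.142105 + 0.130795 = 0.272900
P(A|B) = 0.142105/0.272900 = 0.5207

P(A|B) = 0.5207


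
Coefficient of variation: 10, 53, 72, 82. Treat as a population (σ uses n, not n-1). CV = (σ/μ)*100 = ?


Mean = 54.2500
SD = 27.5896
CV = (27.5896/54.2500)*100 = 50.8565%

CV = 50.8565%


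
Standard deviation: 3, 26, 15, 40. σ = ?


Mean = 21.0000
Variance = 186.5000
SD = sqrt(186.5000) = 13.6565

SD = 13.6565


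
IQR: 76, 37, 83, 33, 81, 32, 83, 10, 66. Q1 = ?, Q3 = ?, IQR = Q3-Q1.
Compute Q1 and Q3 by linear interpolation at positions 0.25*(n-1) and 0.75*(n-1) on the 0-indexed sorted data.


Sorted: 10, 32, 33, 37, 66, 76, 81, 83, 83
Q1 (25th %ile) = 33.0000
Q3 (75th %ile) = 81.0000
IQR = 81.0000 - 33.0000 = 48.0000

IQR = 48.0000


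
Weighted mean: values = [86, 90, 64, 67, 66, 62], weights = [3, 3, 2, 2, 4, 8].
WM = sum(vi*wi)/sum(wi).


Numerator = 86*3 + 90*3 + 64*2 + 67*2 + 66*4 + 62*8 = 1550
Denominator = 3 + 3 + 2 + 2 + 4 + 8 = 22
WM = 1550/22 = 70.4545

WM = 70.4545


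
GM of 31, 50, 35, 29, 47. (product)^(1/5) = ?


Product = 31 × 50 × 35 × 29 × 47 = 73942750
GM = 73942750^(1/5) = 37.4782

GM = 37.4782


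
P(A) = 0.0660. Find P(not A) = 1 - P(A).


P(not A) = 1 - 0.0660 = 0.9340

P(not A) = 0.9340


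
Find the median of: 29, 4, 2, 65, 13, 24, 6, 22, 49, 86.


Sorted: 2, 4, 6, 13, 22, 24, 29, 49, 65, 86
n = 10 (even)
Middle values: 22 and 24
Median = (22+24)/2 = 23.0000

Median = 23.0000


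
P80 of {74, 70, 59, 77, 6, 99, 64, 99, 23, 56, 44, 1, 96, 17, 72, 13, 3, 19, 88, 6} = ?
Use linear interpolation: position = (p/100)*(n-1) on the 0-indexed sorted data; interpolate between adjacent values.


Sorted: 1, 3, 6, 6, 13, 17, 19, 23, 44, 56, 59, 64, 70, 72, 74, 77, 88, 96, 99, 99
n = 20
Index = 80/100 * 19 = 15.2000
Lower = data[15] = 77, Upper = data[16] = 88
P80 = 77 + 0.2000*(11) = 79.2000

P80 = 79.2000


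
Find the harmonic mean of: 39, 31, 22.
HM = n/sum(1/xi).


Sum of reciprocals = 1/39 + 1/31 + 1/22 = 0.103354
HM = 3/0.103354 = 29.0266

HM = 29.0266


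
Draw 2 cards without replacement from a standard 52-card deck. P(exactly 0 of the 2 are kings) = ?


Hypergeometric: P(X=0) = C(4,0)·C(48,2) / C(52,2)
= 1 × 1128 / 1326
= 1128/1326 = 0.8507

P = 0.8507


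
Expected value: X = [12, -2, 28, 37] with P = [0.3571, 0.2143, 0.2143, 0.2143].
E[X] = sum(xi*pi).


E[X] = 12*0.3571 - 2*0.2143 + 28*0.2143 + 37*0.2143
= 4.2852 - 0.4286 + 6.0004 + 7.9291
= 17.7861

E[X] = 17.7861


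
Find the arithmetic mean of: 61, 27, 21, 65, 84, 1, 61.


Sum = 61 + 27 + 21 + 65 + 84 + 1 + 61 = 320
n = 7
Mean = 320/7 = 45.7143

Mean = 45.7143


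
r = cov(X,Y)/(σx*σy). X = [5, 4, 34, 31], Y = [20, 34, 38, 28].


Mean X = 18.5000, Mean Y = 30.0000
SD X = 14.044572, SD Y = 6.782330
Cov = 44.000000
r = 44.000000/(14.044572*6.782330) = 0.4619

r = 0.4619


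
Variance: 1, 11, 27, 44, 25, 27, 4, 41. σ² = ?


Mean = 22.5000
Squared deviations: 462.2500, 132.2500, 20.2500, 462.2500, 6.2500, 20.2500, 342.2500, 342.2500
Sum = 1788.0000
Variance = 1788.0000/8 = 223.5000

Variance = 223.5000


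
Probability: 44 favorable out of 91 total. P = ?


P = 44/91 = 0.4835

P = 0.4835


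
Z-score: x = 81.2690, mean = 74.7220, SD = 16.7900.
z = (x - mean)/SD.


z = (81.2690 - 74.7220)/16.7900
= 6.5470/16.7900
= 0.3899

z = 0.3899


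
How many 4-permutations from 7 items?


P(7,4) = 7!/3!
= 5040/6
= 840

P(7,4) = 840


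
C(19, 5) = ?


C(19,5) = 19!/(5! × 14!)
= 121645100408832000/(120 × 87178291200)
= 11628

C(19,5) = 11628


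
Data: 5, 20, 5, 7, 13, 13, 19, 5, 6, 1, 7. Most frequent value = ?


Frequencies: 1:1, 5:3, 6:1, 7:2, 13:2, 19:1, 20:1
Max frequency = 3
Mode = 5

Mode = 5


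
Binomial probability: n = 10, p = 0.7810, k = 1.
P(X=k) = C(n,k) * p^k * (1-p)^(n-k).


C(10,1) = 10
p^1 = 0.781000
(1-p)^9 = 1.158769e-06
P = 10 * 0.781000 * 1.158769e-06 = 9.0500e-06

P(X=1) = 9.0500e-06


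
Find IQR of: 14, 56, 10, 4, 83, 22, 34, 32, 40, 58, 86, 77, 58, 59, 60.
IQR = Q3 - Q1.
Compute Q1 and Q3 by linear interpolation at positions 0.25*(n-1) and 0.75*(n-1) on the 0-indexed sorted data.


Sorted: 4, 10, 14, 22, 32, 34, 40, 56, 58, 58, 59, 60, 77, 83, 86
Q1 (25th %ile) = 27.0000
Q3 (75th %ile) = 59.5000
IQR = 59.5000 - 27.0000 = 32.5000

IQR = 32.5000


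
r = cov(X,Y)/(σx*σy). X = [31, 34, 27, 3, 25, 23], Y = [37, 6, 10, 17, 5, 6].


Mean X = 23.8333, Mean Y = 13.5000
SD X = 10.006942, SD Y = 11.265730
Cov = 0.750000
r = 0.750000/(10.006942*11.265730) = 0.0067

r = 0.0067


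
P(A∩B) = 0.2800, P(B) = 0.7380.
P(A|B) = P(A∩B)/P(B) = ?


P(A|B) = 0.2800/0.7380 = 0.3794

P(A|B) = 0.3794


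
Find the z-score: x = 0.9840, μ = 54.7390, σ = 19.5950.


z = (0.9840 - 54.7390)/19.5950
= -53.7550/19.5950
= -2.7433

z = -2.7433


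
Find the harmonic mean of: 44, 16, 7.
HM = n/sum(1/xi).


Sum of reciprocals = 1/44 + 1/16 + 1/7 = 0.228084
HM = 3/0.228084 = 13.1530

HM = 13.1530


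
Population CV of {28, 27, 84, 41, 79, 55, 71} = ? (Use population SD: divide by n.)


Mean = 55.0000
SD = 21.9805
CV = (21.9805/55.0000)*100 = 39.9646%

CV = 39.9646%


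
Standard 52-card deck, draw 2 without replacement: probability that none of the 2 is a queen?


P(no queens) = (48/52) × (47/51)
= 0.8507

P = 0.8507


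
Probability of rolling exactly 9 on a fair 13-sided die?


Favorable outcomes (roll = 9): 1
Total outcomes = 13
P = 1/13 = 0.0769

P = 0.0769


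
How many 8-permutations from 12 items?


P(12,8) = 12!/4!
= 479001600/24
= 19958400

P(12,8) = 19958400


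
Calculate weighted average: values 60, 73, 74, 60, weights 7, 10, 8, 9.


Numerator = 60*7 + 73*10 + 74*8 + 60*9 = 2282
Denominator = 7 + 10 + 8 + 9 = 34
WM = 2282/34 = 67.1176

WM = 67.1176


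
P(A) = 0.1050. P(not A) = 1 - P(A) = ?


P(not A) = 1 - 0.1050 = 0.8950

P(not A) = 0.8950


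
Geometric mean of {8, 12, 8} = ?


Product = 8 × 12 × 8 = 768
GM = 768^(1/3) = 9.1577

GM = 9.1577


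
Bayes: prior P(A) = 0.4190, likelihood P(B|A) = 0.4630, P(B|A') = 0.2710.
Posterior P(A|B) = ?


P(B) = P(B|A)*P(A) + P(B|A')*P(A')
= 0.4630*0.4190 + 0.2710*0.5810
= 0.193997 + 0.157451 = 0.351448
P(A|B) = 0.193997/0.351448 = 0.5520

P(A|B) = 0.5520


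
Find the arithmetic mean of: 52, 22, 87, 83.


Sum = 52 + 22 + 87 + 83 = 244
n = 4
Mean = 244/4 = 61.0000

Mean = 61.0000


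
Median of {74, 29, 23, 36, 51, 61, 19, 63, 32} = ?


Sorted: 19, 23, 29, 32, 36, 51, 61, 63, 74
n = 9 (odd)
Middle value = 36

Median = 36


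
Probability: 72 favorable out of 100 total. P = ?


P = 72/100 = 0.7200

P = 0.7200


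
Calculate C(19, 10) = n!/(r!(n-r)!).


C(19,10) = 19!/(10! × 9!)
= 121645100408832000/(3628800 × 362880)
= 92378

C(19,10) = 92378


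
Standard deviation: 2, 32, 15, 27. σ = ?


Mean = 19.0000
Variance = 134.5000
SD = sqrt(134.5000) = 11.5974

SD = 11.5974


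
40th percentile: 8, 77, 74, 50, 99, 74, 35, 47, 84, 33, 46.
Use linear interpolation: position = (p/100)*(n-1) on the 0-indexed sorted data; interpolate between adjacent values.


Sorted: 8, 33, 35, 46, 47, 50, 74, 74, 77, 84, 99
n = 11
Index = 40/100 * 10 = 4.0000
Lower = data[4] = 47, Upper = data[5] = 50
P40 = 47 + 0*(3) = 47.0000

P40 = 47.0000


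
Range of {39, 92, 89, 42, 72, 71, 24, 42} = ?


Max = 92, Min = 24
Range = 92 - 24 = 68

Range = 68


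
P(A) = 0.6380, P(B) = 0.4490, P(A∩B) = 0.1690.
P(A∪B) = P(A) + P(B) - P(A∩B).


P(A∪B) = 0.6380 + 0.4490 - 0.1690
= 1.0870 - 0.1690
= 0.9180

P(A∪B) = 0.9180


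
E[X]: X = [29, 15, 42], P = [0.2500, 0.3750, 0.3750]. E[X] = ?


E[X] = 29*0.2500 + 15*0.3750 + 42*0.3750
= 7.2500 + 5.6250 + 15.7500
= 28.6250

E[X] = 28.6250


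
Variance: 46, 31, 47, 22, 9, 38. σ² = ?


Mean = 32.1667
Squared deviations: 191.3611, 1.3611, 220.0278, 103.3611, 536.6944, 34.0278
Sum = 1086.8333
Variance = 1086.8333/6 = 181.1389

Variance = 181.1389


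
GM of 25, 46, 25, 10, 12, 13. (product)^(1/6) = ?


Product = 25 × 46 × 25 × 10 × 12 × 13 = 44850000
GM = 44850000^(1/6) = 18.8492

GM = 18.8492


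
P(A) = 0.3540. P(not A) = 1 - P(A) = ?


P(not A) = 1 - 0.3540 = 0.6460

P(not A) = 0.6460


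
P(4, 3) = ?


P(4,3) = 4!/1!
= 24/1
= 24

P(4,3) = 24


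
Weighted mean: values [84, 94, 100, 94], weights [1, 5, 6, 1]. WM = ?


Numerator = 84*1 + 94*5 + 100*6 + 94*1 = 1248
Denominator = 1 + 5 + 6 + 1 = 13
WM = 1248/13 = 96.0000

WM = 96.0000


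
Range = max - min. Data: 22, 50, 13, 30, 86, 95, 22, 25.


Max = 95, Min = 13
Range = 95 - 13 = 82

Range = 82


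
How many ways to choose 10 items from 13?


C(13,10) = 13!/(10! × 3!)
= 6227020800/(3628800 × 6)
= 286

C(13,10) = 286


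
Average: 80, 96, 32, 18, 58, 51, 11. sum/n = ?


Sum = 80 + 96 + 32 + 18 + 58 + 51 + 11 = 346
n = 7
Mean = 346/7 = 49.4286

Mean = 49.4286


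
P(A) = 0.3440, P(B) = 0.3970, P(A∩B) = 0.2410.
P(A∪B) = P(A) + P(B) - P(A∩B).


P(A∪B) = 0.3440 + 0.3970 - 0.2410
= 0.7410 - 0.2410
= 0.5000

P(A∪B) = 0.5000


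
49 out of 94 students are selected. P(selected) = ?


P = 49/94 = 0.5213

P = 0.5213


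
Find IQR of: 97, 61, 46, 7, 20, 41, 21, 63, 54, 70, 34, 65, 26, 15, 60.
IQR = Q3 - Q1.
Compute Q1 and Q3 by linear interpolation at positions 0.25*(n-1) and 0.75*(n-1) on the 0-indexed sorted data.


Sorted: 7, 15, 20, 21, 26, 34, 41, 46, 54, 60, 61, 63, 65, 70, 97
Q1 (25th %ile) = 23.5000
Q3 (75th %ile) = 62.0000
IQR = 62.0000 - 23.5000 = 38.5000

IQR = 38.5000


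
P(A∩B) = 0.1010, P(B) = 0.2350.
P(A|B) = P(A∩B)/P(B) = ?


P(A|B) = 0.1010/0.2350 = 0.4298

P(A|B) = 0.4298


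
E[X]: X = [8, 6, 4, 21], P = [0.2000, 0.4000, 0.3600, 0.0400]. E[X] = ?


E[X] = 8*0.2000 + 6*0.4000 + 4*0.3600 + 21*0.0400
= 1.6000 + 2.4000 + 1.4400 + 0.8400
= 6.2800

E[X] = 6.2800


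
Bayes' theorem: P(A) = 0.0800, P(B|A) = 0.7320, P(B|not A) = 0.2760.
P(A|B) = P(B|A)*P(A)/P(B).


P(B) = P(B|A)*P(A) + P(B|A')*P(A')
= 0.7320*0.0800 + 0.2760*0.9200
= 0.058560 + 0.253920 = 0.312480
P(A|B) = 0.058560/0.312480 = 0.1874

P(A|B) = 0.1874


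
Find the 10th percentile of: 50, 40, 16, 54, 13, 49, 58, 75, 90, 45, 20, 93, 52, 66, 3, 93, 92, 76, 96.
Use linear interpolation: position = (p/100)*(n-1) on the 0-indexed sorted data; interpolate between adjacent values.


Sorted: 3, 13, 16, 20, 40, 45, 49, 50, 52, 54, 58, 66, 75, 76, 90, 92, 93, 93, 96
n = 19
Index = 10/100 * 18 = 1.8000
Lower = data[1] = 13, Upper = data[2] = 16
P10 = 13 + 0.8000*(3) = 15.4000

P10 = 15.4000


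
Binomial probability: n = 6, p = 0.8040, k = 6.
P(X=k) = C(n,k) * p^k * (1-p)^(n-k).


C(6,6) = 1
p^6 = 0.270107
(1-p)^0 = 1.000000
P = 1 * 0.270107 * 1.000000 = 0.2701

P(X=6) = 0.2701


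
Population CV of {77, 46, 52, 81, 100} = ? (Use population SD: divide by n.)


Mean = 71.2000
SD = 19.8131
CV = (19.8131/71.2000)*100 = 27.8274%

CV = 27.8274%


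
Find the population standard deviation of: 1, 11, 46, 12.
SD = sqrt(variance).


Mean = 17.5000
Variance = 289.2500
SD = sqrt(289.2500) = 17.0074

SD = 17.0074


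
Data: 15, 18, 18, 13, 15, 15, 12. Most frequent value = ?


Frequencies: 12:1, 13:1, 15:3, 18:2
Max frequency = 3
Mode = 15

Mode = 15


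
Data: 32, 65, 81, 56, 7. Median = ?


Sorted: 7, 32, 56, 65, 81
n = 5 (odd)
Middle value = 56

Median = 56


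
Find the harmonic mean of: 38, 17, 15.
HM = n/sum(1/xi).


Sum of reciprocals = 1/38 + 1/17 + 1/15 = 0.151806
HM = 3/0.151806 = 19.7621

HM = 19.7621


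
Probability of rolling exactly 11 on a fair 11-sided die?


Favorable outcomes (roll = 11): 1
Total outcomes = 11
P = 1/11 = 0.0909

P = 0.0909


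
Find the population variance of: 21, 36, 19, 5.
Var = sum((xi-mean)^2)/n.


Mean = 20.2500
Squared deviations: 0.5625, 248.0625, 1.5625, 232.5625
Sum = 482.7500
Variance = 482.7500/4 = 120.6875

Variance = 120.6875


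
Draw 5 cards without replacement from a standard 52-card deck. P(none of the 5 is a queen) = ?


P(no queens) = (48/52) × (47/51) × (46/50) × (45/49) × (44/48)
= 0.6588

P = 0.6588


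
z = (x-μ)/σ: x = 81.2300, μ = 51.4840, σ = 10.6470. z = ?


z = (81.2300 - 51.4840)/10.6470
= 29.7460/10.6470
= 2.7938

z = 2.7938


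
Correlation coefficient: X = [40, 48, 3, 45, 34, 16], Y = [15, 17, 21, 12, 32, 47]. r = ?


Mean X = 31.0000, Mean Y = 24.0000
SD X = 16.248077, SD Y = 12.083046
Cov = -100.833333
r = -100.833333/(16.248077*12.083046) = -0.5136

r = -0.5136


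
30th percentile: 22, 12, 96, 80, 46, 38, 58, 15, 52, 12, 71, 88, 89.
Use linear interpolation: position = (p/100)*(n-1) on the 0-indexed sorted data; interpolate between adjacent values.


Sorted: 12, 12, 15, 22, 38, 46, 52, 58, 71, 80, 88, 89, 96
n = 13
Index = 30/100 * 12 = 3.6000
Lower = data[3] = 22, Upper = data[4] = 38
P30 = 22 + 0.6000*(16) = 31.6000

P30 = 31.6000


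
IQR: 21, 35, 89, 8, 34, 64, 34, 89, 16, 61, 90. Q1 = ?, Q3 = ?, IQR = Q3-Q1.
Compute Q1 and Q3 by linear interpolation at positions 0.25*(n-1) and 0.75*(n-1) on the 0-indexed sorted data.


Sorted: 8, 16, 21, 34, 34, 35, 61, 64, 89, 89, 90
Q1 (25th %ile) = 27.5000
Q3 (75th %ile) = 76.5000
IQR = 76.5000 - 27.5000 = 49.0000

IQR = 49.0000


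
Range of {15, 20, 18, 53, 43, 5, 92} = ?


Max = 92, Min = 5
Range = 92 - 5 = 87

Range = 87


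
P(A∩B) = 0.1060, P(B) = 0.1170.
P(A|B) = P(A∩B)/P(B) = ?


P(A|B) = 0.1060/0.1170 = 0.9060

P(A|B) = 0.9060


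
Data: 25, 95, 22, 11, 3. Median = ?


Sorted: 3, 11, 22, 25, 95
n = 5 (odd)
Middle value = 22

Median = 22


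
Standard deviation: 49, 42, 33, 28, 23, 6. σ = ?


Mean = 30.1667
Variance = 190.4722
SD = sqrt(190.4722) = 13.8012

SD = 13.8012


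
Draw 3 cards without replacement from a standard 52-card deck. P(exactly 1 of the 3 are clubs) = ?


Hypergeometric: P(X=1) = C(13,1)·C(39,2) / C(52,3)
= 13 × 741 / 22100
= 9633/22100 = 0.4359

P = 0.4359


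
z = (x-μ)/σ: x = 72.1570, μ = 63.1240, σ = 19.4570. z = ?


z = (72.1570 - 63.1240)/19.4570
= 9.0330/19.4570
= 0.4643

z = 0.4643


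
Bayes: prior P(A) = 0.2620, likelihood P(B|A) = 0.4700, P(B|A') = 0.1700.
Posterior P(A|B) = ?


P(B) = P(B|A)*P(A) + P(B|A')*P(A')
= 0.4700*0.2620 + 0.1700*0.7380
= 0.123140 + 0.125460 = 0.248600
P(A|B) = 0.123140/0.248600 = 0.4953

P(A|B) = 0.4953


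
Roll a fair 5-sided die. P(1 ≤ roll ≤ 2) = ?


Favorable outcomes (1 ≤ roll ≤ 2): 2
Total outcomes = 5
P = 2/5 = 0.4000

P = 0.4000


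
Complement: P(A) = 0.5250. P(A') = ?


P(not A) = 1 - 0.5250 = 0.4750

P(not A) = 0.4750


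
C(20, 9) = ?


C(20,9) = 20!/(9! × 11!)
= 2432902008176640000/(362880 × 39916800)
= 167960

C(20,9) = 167960


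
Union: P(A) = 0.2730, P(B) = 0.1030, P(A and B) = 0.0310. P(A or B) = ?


P(A∪B) = 0.2730 + 0.1030 - 0.0310
= 0.3760 - 0.0310
= 0.3450

P(A∪B) = 0.3450


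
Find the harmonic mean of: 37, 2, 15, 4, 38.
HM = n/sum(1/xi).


Sum of reciprocals = 1/37 + 1/2 + 1/15 + 1/4 + 1/38 = 0.870009
HM = 5/0.870009 = 5.7471

HM = 5.7471


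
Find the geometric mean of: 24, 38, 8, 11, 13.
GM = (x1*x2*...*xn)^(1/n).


Product = 24 × 38 × 8 × 11 × 13 = 1043328
GM = 1043328^(1/5) = 15.9840

GM = 15.9840


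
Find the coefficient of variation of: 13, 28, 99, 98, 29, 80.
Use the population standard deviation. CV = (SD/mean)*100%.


Mean = 57.8333
SD = 35.4279
CV = (35.4279/57.8333)*100 = 61.2587%

CV = 61.2587%


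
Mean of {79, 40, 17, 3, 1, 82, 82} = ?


Sum = 79 + 40 + 17 + 3 + 1 + 82 + 82 = 304
n = 7
Mean = 304/7 = 43.4286

Mean = 43.4286


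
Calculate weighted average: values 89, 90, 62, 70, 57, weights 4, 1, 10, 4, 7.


Numerator = 89*4 + 90*1 + 62*10 + 70*4 + 57*7 = 1745
Denominator = 4 + 1 + 10 + 4 + 7 = 26
WM = 1745/26 = 67.1154

WM = 67.1154


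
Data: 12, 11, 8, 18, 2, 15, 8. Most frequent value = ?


Frequencies: 2:1, 8:2, 11:1, 12:1, 15:1, 18:1
Max frequency = 2
Mode = 8

Mode = 8


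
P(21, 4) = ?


P(21,4) = 21!/17!
= 51090942171709440000/355687428096000
= 143640

P(21,4) = 143640


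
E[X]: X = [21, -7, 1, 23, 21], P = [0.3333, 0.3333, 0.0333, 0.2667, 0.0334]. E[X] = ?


E[X] = 21*0.3333 - 7*0.3333 + 1*0.0333 + 23*0.2667 + 21*0.0334
= 6.9993 - 2.3331 + 0.0333 + 6.1341 + 0.7014
= 11.5350

E[X] = 11.5350


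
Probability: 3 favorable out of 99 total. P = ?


P = 3/99 = 0.0303

P = 0.0303


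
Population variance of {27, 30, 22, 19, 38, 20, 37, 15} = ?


Mean = 26.0000
Squared deviations: 1.0000, 16.0000, 16.0000, 49.0000, 144.0000, 36.0000, 121.0000, 121.0000
Sum = 504.0000
Variance = 504.0000/8 = 63.0000

Variance = 63.0000


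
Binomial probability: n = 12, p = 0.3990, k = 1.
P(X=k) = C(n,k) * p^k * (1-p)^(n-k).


C(12,1) = 12
p^1 = 0.399000
(1-p)^11 = 0.003695
P = 12 * 0.399000 * 0.003695 = 0.0177

P(X=1) = 0.0177


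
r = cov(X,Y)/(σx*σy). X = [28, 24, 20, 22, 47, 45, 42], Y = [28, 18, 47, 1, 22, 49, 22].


Mean X = 32.5714, Mean Y = 26.7143
SD X = 10.794935, SD Y = 15.544538
Cov = 35.734694
r = 35.734694/(10.794935*15.544538) = 0.2130

r = 0.2130


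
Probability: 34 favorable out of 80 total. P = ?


P = 34/80 = 0.4250

P = 0.4250


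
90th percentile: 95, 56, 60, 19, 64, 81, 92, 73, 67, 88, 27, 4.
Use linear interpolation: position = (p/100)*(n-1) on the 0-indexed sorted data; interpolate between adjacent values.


Sorted: 4, 19, 27, 56, 60, 64, 67, 73, 81, 88, 92, 95
n = 12
Index = 90/100 * 11 = 9.9000
Lower = data[9] = 88, Upper = data[10] = 92
P90 = 88 + 0.9000*(4) = 91.6000

P90 = 91.6000
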